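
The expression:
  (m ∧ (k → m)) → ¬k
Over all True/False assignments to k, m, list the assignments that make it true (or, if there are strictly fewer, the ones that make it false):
is false only for:
  k=True, m=True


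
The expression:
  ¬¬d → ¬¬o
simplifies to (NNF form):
o ∨ ¬d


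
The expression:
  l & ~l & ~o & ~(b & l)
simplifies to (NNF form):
False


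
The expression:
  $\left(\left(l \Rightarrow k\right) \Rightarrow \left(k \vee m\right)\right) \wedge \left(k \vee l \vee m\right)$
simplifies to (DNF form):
$k \vee l \vee m$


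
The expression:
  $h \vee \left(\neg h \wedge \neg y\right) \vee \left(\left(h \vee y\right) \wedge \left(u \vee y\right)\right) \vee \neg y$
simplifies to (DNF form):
$\text{True}$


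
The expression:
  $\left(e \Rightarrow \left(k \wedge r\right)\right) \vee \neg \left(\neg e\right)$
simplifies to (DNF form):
$\text{True}$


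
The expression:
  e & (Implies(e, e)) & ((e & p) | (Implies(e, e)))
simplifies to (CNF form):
e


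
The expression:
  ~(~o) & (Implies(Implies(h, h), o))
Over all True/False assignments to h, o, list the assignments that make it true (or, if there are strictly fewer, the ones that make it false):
is true only for:
  h=False, o=True;
  h=True, o=True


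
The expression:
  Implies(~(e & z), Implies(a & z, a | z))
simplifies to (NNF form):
True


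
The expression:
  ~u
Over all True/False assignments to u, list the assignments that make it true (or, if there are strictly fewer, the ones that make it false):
is true only for:
  u=False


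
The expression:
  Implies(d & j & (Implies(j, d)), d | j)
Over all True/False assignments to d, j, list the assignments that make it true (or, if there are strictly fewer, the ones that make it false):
is always true.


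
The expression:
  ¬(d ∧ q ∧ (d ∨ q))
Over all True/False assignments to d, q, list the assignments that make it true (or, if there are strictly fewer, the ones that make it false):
is false only for:
  d=True, q=True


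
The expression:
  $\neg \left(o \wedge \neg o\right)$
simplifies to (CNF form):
$\text{True}$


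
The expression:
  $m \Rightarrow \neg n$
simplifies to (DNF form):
$\neg m \vee \neg n$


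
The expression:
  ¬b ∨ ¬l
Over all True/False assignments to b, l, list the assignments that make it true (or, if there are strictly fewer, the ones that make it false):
is false only for:
  b=True, l=True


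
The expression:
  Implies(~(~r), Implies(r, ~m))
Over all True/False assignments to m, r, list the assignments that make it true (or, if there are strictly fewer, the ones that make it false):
is false only for:
  m=True, r=True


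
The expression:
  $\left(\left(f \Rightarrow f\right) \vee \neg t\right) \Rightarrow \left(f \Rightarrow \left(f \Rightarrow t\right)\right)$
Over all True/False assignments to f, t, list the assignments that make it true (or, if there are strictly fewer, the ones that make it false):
is false only for:
  f=True, t=False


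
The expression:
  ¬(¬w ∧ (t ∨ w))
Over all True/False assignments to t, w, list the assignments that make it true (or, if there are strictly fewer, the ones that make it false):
is false only for:
  t=True, w=False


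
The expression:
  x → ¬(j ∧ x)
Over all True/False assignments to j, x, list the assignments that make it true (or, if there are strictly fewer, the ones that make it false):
is false only for:
  j=True, x=True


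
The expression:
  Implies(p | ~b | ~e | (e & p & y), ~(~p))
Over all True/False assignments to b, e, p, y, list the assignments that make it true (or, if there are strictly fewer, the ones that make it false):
is false only for:
  b=False, e=False, p=False, y=False;
  b=False, e=False, p=False, y=True;
  b=False, e=True, p=False, y=False;
  b=False, e=True, p=False, y=True;
  b=True, e=False, p=False, y=False;
  b=True, e=False, p=False, y=True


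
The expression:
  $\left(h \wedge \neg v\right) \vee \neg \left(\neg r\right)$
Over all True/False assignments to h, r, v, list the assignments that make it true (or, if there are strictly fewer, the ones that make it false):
is false only for:
  h=False, r=False, v=False;
  h=False, r=False, v=True;
  h=True, r=False, v=True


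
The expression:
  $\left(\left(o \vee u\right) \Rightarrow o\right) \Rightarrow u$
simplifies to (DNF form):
$u$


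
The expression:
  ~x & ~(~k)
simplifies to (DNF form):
k & ~x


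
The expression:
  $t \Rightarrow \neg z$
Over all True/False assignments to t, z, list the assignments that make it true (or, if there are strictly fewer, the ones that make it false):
is false only for:
  t=True, z=True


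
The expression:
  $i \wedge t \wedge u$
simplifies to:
$i \wedge t \wedge u$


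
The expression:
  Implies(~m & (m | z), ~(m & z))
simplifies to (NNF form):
True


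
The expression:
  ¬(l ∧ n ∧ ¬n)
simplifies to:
True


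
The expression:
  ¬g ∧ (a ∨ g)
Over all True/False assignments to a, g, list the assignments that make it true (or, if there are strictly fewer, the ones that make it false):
is true only for:
  a=True, g=False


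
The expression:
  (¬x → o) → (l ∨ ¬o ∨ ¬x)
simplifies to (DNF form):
l ∨ ¬o ∨ ¬x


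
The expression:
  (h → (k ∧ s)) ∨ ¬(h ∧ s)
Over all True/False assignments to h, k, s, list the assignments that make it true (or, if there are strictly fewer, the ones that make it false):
is false only for:
  h=True, k=False, s=True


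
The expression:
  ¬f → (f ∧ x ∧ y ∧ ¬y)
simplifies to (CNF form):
f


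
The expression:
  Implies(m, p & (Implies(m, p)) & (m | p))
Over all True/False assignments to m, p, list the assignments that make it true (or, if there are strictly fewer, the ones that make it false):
is false only for:
  m=True, p=False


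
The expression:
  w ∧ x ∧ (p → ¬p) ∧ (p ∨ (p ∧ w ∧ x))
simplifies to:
False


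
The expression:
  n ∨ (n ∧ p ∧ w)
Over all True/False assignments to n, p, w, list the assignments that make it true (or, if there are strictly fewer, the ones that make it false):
is true only for:
  n=True, p=False, w=False;
  n=True, p=False, w=True;
  n=True, p=True, w=False;
  n=True, p=True, w=True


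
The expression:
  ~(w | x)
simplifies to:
~w & ~x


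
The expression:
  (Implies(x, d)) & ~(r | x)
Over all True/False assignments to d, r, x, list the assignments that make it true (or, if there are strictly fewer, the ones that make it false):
is true only for:
  d=False, r=False, x=False;
  d=True, r=False, x=False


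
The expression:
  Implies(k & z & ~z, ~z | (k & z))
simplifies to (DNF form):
True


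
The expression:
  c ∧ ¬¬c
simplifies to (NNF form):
c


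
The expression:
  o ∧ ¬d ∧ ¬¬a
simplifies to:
a ∧ o ∧ ¬d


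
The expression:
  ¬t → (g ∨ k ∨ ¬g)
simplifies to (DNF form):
True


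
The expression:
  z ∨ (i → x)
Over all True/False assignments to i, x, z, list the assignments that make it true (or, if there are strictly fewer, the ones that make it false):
is false only for:
  i=True, x=False, z=False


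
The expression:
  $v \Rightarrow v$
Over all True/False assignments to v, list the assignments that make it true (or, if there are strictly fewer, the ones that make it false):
is always true.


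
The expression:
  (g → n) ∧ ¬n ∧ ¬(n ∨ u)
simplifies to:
¬g ∧ ¬n ∧ ¬u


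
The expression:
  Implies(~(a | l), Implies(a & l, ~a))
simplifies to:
True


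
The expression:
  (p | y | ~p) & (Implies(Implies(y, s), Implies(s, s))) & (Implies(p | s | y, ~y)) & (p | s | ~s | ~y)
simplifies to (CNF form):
~y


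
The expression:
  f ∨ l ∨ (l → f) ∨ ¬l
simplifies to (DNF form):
True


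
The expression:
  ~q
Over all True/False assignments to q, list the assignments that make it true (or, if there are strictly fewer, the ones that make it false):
is true only for:
  q=False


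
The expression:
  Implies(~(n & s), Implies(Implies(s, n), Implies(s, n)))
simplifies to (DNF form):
True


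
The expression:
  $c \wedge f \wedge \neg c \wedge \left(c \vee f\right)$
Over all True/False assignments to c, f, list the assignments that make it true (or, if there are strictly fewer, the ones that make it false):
is never true.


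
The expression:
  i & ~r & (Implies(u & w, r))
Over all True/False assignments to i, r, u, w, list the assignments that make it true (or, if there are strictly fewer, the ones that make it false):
is true only for:
  i=True, r=False, u=False, w=False;
  i=True, r=False, u=False, w=True;
  i=True, r=False, u=True, w=False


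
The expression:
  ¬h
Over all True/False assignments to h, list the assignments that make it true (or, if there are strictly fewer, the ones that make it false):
is true only for:
  h=False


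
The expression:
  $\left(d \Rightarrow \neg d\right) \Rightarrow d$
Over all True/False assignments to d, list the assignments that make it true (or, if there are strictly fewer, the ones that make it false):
is true only for:
  d=True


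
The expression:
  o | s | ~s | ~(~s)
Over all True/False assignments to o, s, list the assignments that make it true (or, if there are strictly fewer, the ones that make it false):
is always true.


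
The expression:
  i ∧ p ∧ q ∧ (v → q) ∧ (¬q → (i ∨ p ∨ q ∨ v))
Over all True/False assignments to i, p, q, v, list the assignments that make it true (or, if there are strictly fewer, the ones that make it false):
is true only for:
  i=True, p=True, q=True, v=False;
  i=True, p=True, q=True, v=True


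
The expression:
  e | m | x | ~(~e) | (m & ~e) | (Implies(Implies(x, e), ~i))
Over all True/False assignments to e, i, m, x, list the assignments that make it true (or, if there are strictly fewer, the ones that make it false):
is false only for:
  e=False, i=True, m=False, x=False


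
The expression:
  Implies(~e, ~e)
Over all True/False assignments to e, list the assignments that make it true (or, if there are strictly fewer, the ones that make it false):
is always true.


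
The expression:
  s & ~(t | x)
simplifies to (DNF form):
s & ~t & ~x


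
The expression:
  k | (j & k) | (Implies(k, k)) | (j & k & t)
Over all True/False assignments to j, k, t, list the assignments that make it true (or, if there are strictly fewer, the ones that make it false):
is always true.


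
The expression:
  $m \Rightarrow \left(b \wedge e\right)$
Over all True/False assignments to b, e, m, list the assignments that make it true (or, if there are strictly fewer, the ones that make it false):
is false only for:
  b=False, e=False, m=True;
  b=False, e=True, m=True;
  b=True, e=False, m=True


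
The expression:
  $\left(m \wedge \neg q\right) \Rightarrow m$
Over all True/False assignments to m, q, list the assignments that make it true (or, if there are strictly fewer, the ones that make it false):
is always true.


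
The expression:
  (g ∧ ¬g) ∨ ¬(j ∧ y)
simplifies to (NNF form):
¬j ∨ ¬y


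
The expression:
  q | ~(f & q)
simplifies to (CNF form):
True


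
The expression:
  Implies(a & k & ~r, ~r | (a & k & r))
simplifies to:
True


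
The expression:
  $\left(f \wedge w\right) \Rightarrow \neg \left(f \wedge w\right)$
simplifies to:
$\neg f \vee \neg w$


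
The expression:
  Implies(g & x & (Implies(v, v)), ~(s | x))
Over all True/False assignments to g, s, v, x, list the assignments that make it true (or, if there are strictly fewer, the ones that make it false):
is false only for:
  g=True, s=False, v=False, x=True;
  g=True, s=False, v=True, x=True;
  g=True, s=True, v=False, x=True;
  g=True, s=True, v=True, x=True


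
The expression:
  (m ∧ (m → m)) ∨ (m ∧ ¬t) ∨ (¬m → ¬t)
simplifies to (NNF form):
m ∨ ¬t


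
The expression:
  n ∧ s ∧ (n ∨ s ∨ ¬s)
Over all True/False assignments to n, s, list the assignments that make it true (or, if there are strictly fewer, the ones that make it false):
is true only for:
  n=True, s=True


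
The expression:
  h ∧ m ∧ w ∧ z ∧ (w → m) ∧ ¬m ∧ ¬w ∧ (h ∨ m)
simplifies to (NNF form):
False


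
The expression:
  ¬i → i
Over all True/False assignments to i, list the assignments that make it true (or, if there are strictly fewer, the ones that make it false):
is true only for:
  i=True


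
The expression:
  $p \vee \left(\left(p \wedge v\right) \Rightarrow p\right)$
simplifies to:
$\text{True}$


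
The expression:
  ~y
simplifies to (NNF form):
~y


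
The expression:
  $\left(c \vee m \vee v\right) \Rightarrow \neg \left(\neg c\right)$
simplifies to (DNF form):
$c \vee \left(\neg m \wedge \neg v\right)$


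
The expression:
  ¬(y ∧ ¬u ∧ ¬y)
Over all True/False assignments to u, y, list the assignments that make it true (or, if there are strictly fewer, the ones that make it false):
is always true.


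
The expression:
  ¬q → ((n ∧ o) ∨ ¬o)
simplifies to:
n ∨ q ∨ ¬o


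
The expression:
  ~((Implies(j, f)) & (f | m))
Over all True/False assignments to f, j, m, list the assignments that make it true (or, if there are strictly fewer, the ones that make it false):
is true only for:
  f=False, j=False, m=False;
  f=False, j=True, m=False;
  f=False, j=True, m=True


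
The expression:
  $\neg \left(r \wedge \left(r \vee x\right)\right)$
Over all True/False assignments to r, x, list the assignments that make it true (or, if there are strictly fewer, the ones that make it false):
is true only for:
  r=False, x=False;
  r=False, x=True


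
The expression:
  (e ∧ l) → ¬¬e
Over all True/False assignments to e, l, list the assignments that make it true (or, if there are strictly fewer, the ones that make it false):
is always true.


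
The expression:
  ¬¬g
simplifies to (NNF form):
g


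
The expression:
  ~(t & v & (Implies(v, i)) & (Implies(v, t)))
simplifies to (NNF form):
~i | ~t | ~v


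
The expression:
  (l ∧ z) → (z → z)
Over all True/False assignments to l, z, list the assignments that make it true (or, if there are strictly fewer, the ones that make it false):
is always true.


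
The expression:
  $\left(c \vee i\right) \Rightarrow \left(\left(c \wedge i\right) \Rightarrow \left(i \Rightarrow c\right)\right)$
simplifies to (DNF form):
$\text{True}$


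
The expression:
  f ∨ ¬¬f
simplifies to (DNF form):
f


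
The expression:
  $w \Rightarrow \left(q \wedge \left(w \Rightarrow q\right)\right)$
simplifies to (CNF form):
$q \vee \neg w$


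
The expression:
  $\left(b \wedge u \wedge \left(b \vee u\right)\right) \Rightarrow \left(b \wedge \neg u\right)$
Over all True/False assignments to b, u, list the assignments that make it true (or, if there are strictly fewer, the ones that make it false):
is false only for:
  b=True, u=True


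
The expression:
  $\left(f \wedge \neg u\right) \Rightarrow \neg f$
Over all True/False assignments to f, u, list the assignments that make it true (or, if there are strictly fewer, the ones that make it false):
is false only for:
  f=True, u=False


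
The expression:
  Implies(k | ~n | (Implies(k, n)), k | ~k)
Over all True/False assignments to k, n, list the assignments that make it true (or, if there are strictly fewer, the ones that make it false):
is always true.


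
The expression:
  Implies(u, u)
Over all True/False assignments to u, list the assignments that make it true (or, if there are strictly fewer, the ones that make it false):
is always true.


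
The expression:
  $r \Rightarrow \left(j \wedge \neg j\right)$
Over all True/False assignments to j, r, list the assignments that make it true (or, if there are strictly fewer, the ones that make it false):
is true only for:
  j=False, r=False;
  j=True, r=False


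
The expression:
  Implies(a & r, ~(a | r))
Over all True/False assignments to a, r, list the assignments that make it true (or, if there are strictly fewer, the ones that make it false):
is false only for:
  a=True, r=True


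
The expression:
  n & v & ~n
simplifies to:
False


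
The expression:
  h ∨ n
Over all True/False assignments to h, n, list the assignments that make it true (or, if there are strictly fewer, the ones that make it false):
is false only for:
  h=False, n=False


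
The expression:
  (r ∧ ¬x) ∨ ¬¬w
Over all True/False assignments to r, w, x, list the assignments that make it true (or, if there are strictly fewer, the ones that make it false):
is false only for:
  r=False, w=False, x=False;
  r=False, w=False, x=True;
  r=True, w=False, x=True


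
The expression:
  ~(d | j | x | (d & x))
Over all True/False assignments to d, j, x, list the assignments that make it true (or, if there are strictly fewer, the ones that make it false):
is true only for:
  d=False, j=False, x=False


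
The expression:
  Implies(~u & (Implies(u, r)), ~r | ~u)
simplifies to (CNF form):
True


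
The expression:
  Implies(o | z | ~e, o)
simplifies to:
o | (e & ~z)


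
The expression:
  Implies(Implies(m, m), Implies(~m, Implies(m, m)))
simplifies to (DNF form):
True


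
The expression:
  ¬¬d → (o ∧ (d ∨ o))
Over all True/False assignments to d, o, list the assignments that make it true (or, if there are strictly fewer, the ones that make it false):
is false only for:
  d=True, o=False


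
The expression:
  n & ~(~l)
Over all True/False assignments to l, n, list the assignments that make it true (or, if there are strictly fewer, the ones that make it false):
is true only for:
  l=True, n=True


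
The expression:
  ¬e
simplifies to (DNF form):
¬e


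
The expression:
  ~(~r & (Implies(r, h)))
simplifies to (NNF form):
r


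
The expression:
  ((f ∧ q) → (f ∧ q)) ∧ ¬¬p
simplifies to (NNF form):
p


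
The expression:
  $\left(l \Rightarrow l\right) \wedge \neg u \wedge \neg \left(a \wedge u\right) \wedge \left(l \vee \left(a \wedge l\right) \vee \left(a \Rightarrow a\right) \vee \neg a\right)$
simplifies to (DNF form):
$\neg u$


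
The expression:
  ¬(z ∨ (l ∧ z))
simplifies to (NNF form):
¬z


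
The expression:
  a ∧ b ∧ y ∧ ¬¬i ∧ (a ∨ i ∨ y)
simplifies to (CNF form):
a ∧ b ∧ i ∧ y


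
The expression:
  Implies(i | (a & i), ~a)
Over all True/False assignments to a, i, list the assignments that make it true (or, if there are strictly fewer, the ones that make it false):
is false only for:
  a=True, i=True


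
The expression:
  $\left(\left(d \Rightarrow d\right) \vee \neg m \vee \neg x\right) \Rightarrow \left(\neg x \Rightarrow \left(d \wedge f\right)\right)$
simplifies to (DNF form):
$x \vee \left(d \wedge f\right)$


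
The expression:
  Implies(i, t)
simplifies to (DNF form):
t | ~i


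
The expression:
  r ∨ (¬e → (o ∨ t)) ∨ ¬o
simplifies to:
True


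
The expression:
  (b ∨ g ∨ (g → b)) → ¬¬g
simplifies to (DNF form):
g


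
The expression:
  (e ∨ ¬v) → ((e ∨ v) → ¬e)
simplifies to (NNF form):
¬e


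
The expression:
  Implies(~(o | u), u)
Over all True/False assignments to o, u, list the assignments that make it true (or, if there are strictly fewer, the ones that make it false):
is false only for:
  o=False, u=False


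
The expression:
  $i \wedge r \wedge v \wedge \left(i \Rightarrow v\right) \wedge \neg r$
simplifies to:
$\text{False}$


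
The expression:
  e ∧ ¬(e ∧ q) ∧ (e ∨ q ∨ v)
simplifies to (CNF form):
e ∧ ¬q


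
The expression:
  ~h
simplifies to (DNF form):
~h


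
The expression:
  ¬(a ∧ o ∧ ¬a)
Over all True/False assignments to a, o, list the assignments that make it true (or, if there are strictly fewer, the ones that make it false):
is always true.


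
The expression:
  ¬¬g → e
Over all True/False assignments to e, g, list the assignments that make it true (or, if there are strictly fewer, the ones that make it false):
is false only for:
  e=False, g=True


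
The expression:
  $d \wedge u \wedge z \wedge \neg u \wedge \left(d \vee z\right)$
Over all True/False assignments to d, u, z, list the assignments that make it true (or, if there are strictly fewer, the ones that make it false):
is never true.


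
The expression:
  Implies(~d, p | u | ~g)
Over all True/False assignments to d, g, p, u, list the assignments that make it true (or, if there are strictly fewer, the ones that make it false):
is false only for:
  d=False, g=True, p=False, u=False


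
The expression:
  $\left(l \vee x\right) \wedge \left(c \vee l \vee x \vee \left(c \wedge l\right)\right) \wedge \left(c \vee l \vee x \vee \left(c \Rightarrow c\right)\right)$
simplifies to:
$l \vee x$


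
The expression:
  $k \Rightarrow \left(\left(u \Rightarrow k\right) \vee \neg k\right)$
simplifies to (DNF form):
$\text{True}$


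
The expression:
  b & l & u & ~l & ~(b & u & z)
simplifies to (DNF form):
False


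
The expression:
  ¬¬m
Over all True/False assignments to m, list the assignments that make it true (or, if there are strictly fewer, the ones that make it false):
is true only for:
  m=True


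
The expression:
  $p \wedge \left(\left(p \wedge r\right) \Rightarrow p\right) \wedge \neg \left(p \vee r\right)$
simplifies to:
$\text{False}$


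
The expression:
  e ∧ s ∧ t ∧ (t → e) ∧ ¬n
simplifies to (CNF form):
e ∧ s ∧ t ∧ ¬n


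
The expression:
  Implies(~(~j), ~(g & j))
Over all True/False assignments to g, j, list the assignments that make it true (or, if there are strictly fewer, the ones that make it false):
is false only for:
  g=True, j=True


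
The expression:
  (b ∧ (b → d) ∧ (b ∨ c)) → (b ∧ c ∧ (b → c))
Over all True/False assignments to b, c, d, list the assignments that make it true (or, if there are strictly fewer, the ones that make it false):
is false only for:
  b=True, c=False, d=True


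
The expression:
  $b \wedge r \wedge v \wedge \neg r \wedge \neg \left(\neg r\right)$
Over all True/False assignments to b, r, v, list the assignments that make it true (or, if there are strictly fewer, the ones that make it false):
is never true.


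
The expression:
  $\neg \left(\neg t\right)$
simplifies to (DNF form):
$t$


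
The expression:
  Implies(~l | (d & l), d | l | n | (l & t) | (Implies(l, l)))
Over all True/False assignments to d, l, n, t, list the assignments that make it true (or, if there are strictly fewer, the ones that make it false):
is always true.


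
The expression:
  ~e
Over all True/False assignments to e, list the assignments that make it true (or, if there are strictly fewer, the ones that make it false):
is true only for:
  e=False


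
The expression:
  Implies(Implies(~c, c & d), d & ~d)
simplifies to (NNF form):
~c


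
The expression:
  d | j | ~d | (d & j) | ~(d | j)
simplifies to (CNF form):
True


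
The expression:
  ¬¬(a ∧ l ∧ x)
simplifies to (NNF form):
a ∧ l ∧ x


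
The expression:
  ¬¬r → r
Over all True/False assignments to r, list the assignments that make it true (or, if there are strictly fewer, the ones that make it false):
is always true.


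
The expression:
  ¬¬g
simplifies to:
g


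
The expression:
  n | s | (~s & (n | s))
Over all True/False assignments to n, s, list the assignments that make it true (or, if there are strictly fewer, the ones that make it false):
is false only for:
  n=False, s=False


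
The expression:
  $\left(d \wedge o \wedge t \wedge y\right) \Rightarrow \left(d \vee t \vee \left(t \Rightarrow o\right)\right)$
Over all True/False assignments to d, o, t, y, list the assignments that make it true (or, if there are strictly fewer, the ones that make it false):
is always true.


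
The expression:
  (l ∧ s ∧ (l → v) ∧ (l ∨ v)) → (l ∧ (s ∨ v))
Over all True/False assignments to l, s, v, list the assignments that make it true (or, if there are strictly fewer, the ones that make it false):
is always true.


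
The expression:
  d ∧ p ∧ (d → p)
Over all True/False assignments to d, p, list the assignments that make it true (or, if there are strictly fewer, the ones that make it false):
is true only for:
  d=True, p=True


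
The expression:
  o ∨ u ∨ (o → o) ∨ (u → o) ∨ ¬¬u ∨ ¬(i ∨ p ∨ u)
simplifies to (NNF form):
True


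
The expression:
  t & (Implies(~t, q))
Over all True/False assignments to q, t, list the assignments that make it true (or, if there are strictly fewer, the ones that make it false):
is true only for:
  q=False, t=True;
  q=True, t=True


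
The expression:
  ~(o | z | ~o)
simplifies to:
False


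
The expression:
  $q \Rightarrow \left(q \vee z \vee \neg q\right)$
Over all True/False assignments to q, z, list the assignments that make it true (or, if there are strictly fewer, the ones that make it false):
is always true.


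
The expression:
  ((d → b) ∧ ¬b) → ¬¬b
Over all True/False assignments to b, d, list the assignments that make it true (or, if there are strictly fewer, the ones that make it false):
is false only for:
  b=False, d=False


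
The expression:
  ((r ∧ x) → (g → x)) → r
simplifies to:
r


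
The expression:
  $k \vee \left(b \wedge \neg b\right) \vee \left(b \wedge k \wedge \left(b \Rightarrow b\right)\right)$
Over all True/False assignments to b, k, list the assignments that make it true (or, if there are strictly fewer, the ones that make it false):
is true only for:
  b=False, k=True;
  b=True, k=True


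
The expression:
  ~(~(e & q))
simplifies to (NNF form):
e & q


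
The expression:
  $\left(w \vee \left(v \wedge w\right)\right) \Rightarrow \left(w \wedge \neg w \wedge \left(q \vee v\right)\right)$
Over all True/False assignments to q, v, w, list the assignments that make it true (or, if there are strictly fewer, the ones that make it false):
is true only for:
  q=False, v=False, w=False;
  q=False, v=True, w=False;
  q=True, v=False, w=False;
  q=True, v=True, w=False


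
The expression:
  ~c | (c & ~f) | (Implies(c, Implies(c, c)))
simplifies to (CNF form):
True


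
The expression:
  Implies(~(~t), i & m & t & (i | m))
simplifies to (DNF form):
~t | (i & m)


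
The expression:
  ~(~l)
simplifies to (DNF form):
l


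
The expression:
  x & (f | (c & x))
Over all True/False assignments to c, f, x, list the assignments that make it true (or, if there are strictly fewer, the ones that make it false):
is true only for:
  c=False, f=True, x=True;
  c=True, f=False, x=True;
  c=True, f=True, x=True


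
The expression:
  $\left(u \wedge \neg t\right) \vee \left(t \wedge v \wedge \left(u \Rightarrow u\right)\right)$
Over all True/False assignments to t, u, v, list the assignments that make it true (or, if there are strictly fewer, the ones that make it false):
is true only for:
  t=False, u=True, v=False;
  t=False, u=True, v=True;
  t=True, u=False, v=True;
  t=True, u=True, v=True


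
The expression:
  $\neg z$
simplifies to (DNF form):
$\neg z$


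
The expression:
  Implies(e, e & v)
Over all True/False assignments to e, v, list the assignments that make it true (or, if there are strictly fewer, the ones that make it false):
is false only for:
  e=True, v=False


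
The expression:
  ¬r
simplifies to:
¬r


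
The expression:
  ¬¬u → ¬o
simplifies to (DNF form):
¬o ∨ ¬u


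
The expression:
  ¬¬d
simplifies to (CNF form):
d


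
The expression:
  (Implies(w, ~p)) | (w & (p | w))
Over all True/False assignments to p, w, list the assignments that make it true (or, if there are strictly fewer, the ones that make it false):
is always true.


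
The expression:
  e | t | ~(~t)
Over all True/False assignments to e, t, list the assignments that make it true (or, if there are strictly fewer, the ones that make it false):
is false only for:
  e=False, t=False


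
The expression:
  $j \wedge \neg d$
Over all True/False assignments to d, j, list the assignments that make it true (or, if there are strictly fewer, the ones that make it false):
is true only for:
  d=False, j=True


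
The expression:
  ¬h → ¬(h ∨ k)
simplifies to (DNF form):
h ∨ ¬k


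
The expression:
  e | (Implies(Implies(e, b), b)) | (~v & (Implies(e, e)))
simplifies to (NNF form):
b | e | ~v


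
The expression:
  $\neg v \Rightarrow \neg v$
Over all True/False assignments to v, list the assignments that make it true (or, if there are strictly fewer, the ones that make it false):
is always true.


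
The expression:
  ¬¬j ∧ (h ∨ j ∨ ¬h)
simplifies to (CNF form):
j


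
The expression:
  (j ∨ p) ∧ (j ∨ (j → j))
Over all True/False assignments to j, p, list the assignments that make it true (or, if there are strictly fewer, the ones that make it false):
is false only for:
  j=False, p=False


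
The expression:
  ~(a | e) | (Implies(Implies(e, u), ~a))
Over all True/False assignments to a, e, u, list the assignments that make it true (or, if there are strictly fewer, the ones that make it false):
is false only for:
  a=True, e=False, u=False;
  a=True, e=False, u=True;
  a=True, e=True, u=True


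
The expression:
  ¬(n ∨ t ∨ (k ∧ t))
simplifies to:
¬n ∧ ¬t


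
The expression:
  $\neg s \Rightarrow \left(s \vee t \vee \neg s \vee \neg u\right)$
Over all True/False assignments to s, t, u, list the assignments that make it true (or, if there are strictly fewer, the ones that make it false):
is always true.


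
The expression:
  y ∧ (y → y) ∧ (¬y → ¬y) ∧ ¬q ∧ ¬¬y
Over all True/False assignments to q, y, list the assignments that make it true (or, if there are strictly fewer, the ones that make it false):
is true only for:
  q=False, y=True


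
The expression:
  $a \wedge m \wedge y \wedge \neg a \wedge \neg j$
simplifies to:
$\text{False}$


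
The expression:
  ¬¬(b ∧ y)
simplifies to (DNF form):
b ∧ y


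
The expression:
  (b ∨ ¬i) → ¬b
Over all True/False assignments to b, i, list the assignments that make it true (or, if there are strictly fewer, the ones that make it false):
is true only for:
  b=False, i=False;
  b=False, i=True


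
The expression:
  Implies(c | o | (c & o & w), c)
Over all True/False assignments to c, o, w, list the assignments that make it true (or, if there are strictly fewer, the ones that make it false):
is false only for:
  c=False, o=True, w=False;
  c=False, o=True, w=True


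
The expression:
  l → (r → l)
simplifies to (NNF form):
True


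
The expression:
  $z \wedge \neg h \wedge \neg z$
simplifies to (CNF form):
$\text{False}$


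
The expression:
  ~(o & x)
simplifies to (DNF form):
~o | ~x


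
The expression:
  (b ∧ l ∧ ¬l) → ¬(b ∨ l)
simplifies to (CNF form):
True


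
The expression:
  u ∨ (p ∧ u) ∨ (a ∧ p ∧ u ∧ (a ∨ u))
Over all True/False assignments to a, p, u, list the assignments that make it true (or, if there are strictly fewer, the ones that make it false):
is true only for:
  a=False, p=False, u=True;
  a=False, p=True, u=True;
  a=True, p=False, u=True;
  a=True, p=True, u=True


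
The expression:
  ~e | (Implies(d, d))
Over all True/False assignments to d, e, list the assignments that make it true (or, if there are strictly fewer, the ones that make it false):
is always true.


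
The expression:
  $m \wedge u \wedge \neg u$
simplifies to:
$\text{False}$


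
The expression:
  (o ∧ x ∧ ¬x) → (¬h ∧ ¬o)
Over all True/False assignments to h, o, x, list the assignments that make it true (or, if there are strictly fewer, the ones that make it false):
is always true.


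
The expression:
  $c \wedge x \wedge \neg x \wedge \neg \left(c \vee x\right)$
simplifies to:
$\text{False}$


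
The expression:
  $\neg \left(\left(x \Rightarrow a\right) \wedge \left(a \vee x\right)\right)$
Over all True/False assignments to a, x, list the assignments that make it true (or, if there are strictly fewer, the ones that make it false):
is true only for:
  a=False, x=False;
  a=False, x=True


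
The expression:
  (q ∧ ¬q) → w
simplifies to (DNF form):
True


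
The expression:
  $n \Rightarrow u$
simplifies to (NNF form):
$u \vee \neg n$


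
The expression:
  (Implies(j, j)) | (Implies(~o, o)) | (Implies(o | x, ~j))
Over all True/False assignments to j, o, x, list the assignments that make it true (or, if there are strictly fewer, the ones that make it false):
is always true.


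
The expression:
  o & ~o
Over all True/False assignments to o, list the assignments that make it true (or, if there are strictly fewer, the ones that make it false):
is never true.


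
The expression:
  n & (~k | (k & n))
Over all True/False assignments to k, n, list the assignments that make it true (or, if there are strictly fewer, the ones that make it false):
is true only for:
  k=False, n=True;
  k=True, n=True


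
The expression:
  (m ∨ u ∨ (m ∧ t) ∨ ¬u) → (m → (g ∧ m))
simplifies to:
g ∨ ¬m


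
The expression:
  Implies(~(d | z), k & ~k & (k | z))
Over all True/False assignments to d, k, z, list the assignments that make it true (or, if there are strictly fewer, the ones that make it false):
is false only for:
  d=False, k=False, z=False;
  d=False, k=True, z=False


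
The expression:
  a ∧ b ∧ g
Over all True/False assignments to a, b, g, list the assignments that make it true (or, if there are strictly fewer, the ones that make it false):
is true only for:
  a=True, b=True, g=True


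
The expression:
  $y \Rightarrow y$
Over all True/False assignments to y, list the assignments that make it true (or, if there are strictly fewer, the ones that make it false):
is always true.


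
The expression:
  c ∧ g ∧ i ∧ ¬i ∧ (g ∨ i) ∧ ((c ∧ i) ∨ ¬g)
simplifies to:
False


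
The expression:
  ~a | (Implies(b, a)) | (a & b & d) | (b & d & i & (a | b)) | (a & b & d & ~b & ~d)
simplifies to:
True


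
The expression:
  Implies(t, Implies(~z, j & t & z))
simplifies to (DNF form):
z | ~t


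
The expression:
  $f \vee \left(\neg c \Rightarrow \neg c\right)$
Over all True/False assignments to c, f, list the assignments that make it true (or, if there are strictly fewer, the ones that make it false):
is always true.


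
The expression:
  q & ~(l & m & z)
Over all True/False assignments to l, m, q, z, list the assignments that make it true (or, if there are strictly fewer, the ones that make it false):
is true only for:
  l=False, m=False, q=True, z=False;
  l=False, m=False, q=True, z=True;
  l=False, m=True, q=True, z=False;
  l=False, m=True, q=True, z=True;
  l=True, m=False, q=True, z=False;
  l=True, m=False, q=True, z=True;
  l=True, m=True, q=True, z=False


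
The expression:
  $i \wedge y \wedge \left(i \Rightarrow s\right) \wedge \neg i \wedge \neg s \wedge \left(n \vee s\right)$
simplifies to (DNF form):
$\text{False}$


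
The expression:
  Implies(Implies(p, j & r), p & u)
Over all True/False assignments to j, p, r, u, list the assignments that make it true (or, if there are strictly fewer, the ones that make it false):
is true only for:
  j=False, p=True, r=False, u=False;
  j=False, p=True, r=False, u=True;
  j=False, p=True, r=True, u=False;
  j=False, p=True, r=True, u=True;
  j=True, p=True, r=False, u=False;
  j=True, p=True, r=False, u=True;
  j=True, p=True, r=True, u=True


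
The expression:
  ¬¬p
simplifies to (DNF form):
p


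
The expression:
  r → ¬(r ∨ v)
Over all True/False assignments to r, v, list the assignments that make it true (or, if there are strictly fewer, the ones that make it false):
is true only for:
  r=False, v=False;
  r=False, v=True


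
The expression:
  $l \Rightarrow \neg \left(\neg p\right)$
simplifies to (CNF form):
$p \vee \neg l$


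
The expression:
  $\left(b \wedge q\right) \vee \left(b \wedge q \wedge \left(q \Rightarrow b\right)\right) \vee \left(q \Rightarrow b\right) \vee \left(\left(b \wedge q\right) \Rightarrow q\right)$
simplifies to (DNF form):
$\text{True}$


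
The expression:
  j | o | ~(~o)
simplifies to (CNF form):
j | o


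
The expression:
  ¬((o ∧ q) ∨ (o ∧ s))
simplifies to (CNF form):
(¬o ∨ ¬q) ∧ (¬o ∨ ¬s)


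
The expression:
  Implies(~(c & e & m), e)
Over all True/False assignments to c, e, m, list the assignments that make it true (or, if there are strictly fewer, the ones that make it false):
is true only for:
  c=False, e=True, m=False;
  c=False, e=True, m=True;
  c=True, e=True, m=False;
  c=True, e=True, m=True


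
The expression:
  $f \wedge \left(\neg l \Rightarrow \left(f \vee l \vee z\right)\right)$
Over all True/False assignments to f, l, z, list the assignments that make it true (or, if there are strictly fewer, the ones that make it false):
is true only for:
  f=True, l=False, z=False;
  f=True, l=False, z=True;
  f=True, l=True, z=False;
  f=True, l=True, z=True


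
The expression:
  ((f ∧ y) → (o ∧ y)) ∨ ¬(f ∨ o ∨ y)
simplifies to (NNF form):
o ∨ ¬f ∨ ¬y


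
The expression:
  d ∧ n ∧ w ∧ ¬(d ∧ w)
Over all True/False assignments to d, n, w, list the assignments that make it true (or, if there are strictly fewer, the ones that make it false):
is never true.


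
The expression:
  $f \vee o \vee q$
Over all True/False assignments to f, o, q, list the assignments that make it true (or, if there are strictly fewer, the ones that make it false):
is false only for:
  f=False, o=False, q=False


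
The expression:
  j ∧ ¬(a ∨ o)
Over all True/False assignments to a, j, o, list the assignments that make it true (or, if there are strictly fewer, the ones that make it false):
is true only for:
  a=False, j=True, o=False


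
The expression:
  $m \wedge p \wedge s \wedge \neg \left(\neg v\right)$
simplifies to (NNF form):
$m \wedge p \wedge s \wedge v$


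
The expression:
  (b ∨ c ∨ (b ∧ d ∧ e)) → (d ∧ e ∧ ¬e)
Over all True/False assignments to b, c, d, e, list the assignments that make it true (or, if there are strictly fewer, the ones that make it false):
is true only for:
  b=False, c=False, d=False, e=False;
  b=False, c=False, d=False, e=True;
  b=False, c=False, d=True, e=False;
  b=False, c=False, d=True, e=True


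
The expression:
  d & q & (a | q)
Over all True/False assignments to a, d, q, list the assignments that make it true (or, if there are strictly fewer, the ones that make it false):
is true only for:
  a=False, d=True, q=True;
  a=True, d=True, q=True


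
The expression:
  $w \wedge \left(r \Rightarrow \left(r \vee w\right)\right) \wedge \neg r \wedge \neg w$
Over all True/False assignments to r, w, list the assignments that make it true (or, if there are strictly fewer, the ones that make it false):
is never true.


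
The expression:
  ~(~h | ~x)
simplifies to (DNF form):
h & x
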